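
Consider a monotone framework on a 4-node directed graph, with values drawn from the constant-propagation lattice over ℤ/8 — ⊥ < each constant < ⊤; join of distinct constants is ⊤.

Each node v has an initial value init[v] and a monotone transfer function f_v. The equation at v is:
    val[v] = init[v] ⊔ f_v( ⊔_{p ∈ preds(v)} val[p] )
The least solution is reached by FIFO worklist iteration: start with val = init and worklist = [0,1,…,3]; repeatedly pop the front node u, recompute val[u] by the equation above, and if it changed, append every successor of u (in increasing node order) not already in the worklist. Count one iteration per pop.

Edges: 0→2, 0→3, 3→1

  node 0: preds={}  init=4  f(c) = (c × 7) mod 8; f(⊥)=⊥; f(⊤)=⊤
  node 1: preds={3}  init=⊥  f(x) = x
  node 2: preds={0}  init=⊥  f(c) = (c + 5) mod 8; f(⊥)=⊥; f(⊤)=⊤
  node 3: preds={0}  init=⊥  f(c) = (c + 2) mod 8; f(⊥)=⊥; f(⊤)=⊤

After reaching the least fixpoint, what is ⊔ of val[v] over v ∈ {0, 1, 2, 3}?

⊤

Iteration log — 5 steps:
  step 1. node 0  ⊔preds=⊥  new=4  stable
  step 2. node 1  ⊔preds=⊥  new=⊥  stable
  step 3. node 2  ⊔preds=4  new=1  old=⊥  +wl: 
  step 4. node 3  ⊔preds=4  new=6  old=⊥  +wl: 1
  step 5. node 1  ⊔preds=6  new=6  old=⊥  +wl: 

Least fixpoint reached:
  node 0: 4
  node 1: 6
  node 2: 1
  node 3: 6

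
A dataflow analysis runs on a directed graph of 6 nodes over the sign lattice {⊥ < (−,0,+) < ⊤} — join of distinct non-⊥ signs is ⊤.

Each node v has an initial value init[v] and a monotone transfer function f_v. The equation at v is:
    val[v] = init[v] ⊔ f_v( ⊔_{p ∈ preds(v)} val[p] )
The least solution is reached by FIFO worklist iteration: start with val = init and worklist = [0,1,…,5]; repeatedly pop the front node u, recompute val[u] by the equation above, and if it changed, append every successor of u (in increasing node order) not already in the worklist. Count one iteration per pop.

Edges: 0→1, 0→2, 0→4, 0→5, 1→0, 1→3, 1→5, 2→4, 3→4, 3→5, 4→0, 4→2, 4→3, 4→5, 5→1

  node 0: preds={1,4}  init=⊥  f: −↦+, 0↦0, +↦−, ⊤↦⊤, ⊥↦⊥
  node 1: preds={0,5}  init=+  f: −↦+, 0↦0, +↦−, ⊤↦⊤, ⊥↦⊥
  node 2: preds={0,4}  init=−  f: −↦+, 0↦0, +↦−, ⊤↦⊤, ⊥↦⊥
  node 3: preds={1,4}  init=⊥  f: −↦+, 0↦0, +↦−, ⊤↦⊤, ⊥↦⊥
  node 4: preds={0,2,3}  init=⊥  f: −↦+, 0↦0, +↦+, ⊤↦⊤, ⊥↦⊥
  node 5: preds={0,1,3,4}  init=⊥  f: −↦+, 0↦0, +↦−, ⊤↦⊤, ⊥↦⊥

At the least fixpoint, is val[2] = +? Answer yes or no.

Trace (14 dequeues):
  [1] u=0 | in + | out − | prev ⊥ | push {}
  [2] u=1 | in − | out + | ==
  [3] u=2 | in − | out ⊤ | prev − | push {}
  [4] u=3 | in + | out − | prev ⊥ | push {}
  [5] u=4 | in ⊤ | out ⊤ | prev ⊥ | push {0,2,3}
  [6] u=5 | in ⊤ | out ⊤ | prev ⊥ | push {1}
  [7] u=0 | in ⊤ | out ⊤ | prev − | push {4,5}
  [8] u=2 | in ⊤ | out ⊤ | ==
  [9] u=3 | in ⊤ | out ⊤ | prev − | push {}
  [10] u=1 | in ⊤ | out ⊤ | prev + | push {0,3}
  [11] u=4 | in ⊤ | out ⊤ | ==
  [12] u=5 | in ⊤ | out ⊤ | ==
  [13] u=0 | in ⊤ | out ⊤ | ==
  [14] u=3 | in ⊤ | out ⊤ | ==

Converged values:
  [0] ⊤
  [1] ⊤
  [2] ⊤
  [3] ⊤
  [4] ⊤
  [5] ⊤

no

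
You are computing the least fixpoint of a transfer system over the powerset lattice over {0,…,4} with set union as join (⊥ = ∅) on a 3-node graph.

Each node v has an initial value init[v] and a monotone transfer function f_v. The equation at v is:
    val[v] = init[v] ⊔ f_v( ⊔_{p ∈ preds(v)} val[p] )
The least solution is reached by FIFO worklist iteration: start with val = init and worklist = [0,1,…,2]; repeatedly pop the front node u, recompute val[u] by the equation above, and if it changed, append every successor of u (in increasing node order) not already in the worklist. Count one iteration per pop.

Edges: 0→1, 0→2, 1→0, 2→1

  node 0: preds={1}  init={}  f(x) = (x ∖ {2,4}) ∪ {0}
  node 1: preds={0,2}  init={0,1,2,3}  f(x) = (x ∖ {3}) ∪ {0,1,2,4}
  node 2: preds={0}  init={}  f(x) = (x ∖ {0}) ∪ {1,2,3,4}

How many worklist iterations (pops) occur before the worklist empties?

Worklist (5 pops):
  #1 pop 0: in={0,1,2,3} → {0,1,3} (was {}); enqueue []
  #2 pop 1: in={0,1,3} → {0,1,2,3,4} (was {0,1,2,3}); enqueue [0]
  #3 pop 2: in={0,1,3} → {1,2,3,4} (was {}); enqueue [1]
  #4 pop 0: in={0,1,2,3,4} → {0,1,3} (no change)
  #5 pop 1: in={0,1,2,3,4} → {0,1,2,3,4} (no change)

Fixpoint:
  val[0] = {0,1,3}
  val[1] = {0,1,2,3,4}
  val[2] = {1,2,3,4}

5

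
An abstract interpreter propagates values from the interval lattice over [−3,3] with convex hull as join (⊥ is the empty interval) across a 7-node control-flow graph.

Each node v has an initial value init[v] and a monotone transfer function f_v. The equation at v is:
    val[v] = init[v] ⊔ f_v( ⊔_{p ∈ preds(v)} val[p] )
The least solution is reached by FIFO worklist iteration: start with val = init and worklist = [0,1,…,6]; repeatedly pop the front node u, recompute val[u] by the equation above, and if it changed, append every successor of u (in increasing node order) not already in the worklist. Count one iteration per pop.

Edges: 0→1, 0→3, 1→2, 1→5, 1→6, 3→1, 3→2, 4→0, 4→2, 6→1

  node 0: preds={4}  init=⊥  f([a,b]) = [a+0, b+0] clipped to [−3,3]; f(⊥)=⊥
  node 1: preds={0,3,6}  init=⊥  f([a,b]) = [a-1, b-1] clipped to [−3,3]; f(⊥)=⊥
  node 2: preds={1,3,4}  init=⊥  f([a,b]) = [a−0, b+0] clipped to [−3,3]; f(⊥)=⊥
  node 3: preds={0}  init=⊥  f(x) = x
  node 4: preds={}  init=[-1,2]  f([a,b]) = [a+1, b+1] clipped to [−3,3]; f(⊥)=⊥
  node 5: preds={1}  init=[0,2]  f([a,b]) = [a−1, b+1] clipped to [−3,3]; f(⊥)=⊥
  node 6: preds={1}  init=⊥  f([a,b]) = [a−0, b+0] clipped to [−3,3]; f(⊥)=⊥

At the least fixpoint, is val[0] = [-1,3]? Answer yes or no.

no

Iteration log — 12 steps:
  step 1. node 0  ⊔preds=[-1,2]  new=[-1,2]  old=⊥  +wl: 
  step 2. node 1  ⊔preds=[-1,2]  new=[-2,1]  old=⊥  +wl: 
  step 3. node 2  ⊔preds=[-2,2]  new=[-2,2]  old=⊥  +wl: 
  step 4. node 3  ⊔preds=[-1,2]  new=[-1,2]  old=⊥  +wl: 1,2
  step 5. node 4  ⊔preds=⊥  new=[-1,2]  stable
  step 6. node 5  ⊔preds=[-2,1]  new=[-3,2]  old=[0,2]  +wl: 
  step 7. node 6  ⊔preds=[-2,1]  new=[-2,1]  old=⊥  +wl: 
  step 8. node 1  ⊔preds=[-2,2]  new=[-3,1]  old=[-2,1]  +wl: 5,6
  step 9. node 2  ⊔preds=[-3,2]  new=[-3,2]  old=[-2,2]  +wl: 
  step 10. node 5  ⊔preds=[-3,1]  new=[-3,2]  stable
  step 11. node 6  ⊔preds=[-3,1]  new=[-3,1]  old=[-2,1]  +wl: 1
  step 12. node 1  ⊔preds=[-3,2]  new=[-3,1]  stable

Least fixpoint reached:
  node 0: [-1,2]
  node 1: [-3,1]
  node 2: [-3,2]
  node 3: [-1,2]
  node 4: [-1,2]
  node 5: [-3,2]
  node 6: [-3,1]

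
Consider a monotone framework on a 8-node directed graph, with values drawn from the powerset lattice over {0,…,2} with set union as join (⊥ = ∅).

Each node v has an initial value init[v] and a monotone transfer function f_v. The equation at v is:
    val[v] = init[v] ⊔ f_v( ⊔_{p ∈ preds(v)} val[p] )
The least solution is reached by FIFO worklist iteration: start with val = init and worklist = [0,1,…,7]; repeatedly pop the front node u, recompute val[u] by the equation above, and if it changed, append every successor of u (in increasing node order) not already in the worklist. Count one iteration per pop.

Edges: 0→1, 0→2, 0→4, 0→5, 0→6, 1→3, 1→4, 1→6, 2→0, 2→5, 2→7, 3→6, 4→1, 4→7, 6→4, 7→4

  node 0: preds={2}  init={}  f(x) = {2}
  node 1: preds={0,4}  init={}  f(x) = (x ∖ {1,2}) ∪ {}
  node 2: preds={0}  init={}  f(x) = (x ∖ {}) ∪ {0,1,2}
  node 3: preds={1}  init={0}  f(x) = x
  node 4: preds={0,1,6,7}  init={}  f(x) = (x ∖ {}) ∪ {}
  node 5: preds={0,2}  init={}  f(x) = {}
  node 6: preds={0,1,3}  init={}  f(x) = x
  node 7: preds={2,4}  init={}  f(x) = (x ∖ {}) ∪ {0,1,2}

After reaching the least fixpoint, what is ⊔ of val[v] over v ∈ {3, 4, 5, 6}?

Trace (16 dequeues):
  [1] u=0 | in {} | out {2} | prev {} | push {}
  [2] u=1 | in {2} | out {} | ==
  [3] u=2 | in {2} | out {0,1,2} | prev {} | push {0}
  [4] u=3 | in {} | out {0} | ==
  [5] u=4 | in {2} | out {2} | prev {} | push {1}
  [6] u=5 | in {0,1,2} | out {} | ==
  [7] u=6 | in {0,2} | out {0,2} | prev {} | push {4}
  [8] u=7 | in {0,1,2} | out {0,1,2} | prev {} | push {}
  [9] u=0 | in {0,1,2} | out {2} | ==
  [10] u=1 | in {2} | out {} | ==
  [11] u=4 | in {0,1,2} | out {0,1,2} | prev {2} | push {1,7}
  [12] u=1 | in {0,1,2} | out {0} | prev {} | push {3,4,6}
  [13] u=7 | in {0,1,2} | out {0,1,2} | ==
  [14] u=3 | in {0} | out {0} | ==
  [15] u=4 | in {0,1,2} | out {0,1,2} | ==
  [16] u=6 | in {0,2} | out {0,2} | ==

Converged values:
  [0] {2}
  [1] {0}
  [2] {0,1,2}
  [3] {0}
  [4] {0,1,2}
  [5] {}
  [6] {0,2}
  [7] {0,1,2}

{0,1,2}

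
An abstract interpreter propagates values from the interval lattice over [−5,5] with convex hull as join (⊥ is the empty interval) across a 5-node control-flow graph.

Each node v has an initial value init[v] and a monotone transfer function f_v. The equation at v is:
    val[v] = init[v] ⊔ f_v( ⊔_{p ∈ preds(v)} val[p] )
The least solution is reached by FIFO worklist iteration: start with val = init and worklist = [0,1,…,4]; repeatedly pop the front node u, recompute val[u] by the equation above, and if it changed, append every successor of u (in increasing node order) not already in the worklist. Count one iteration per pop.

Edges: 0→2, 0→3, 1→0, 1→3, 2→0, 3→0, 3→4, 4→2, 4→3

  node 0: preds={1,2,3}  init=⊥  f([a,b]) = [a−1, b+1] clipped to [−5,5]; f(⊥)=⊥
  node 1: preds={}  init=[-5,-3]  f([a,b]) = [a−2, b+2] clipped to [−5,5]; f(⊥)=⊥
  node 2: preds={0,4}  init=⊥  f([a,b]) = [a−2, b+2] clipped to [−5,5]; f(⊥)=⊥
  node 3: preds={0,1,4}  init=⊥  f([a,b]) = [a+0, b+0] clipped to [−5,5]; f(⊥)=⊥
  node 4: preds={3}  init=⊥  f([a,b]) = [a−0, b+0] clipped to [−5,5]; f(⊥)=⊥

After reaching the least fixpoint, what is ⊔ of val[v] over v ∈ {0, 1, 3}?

Iteration log — 20 steps:
  step 1. node 0  ⊔preds=[-5,-3]  new=[-5,-2]  old=⊥  +wl: 
  step 2. node 1  ⊔preds=⊥  new=[-5,-3]  stable
  step 3. node 2  ⊔preds=[-5,-2]  new=[-5,0]  old=⊥  +wl: 0
  step 4. node 3  ⊔preds=[-5,-2]  new=[-5,-2]  old=⊥  +wl: 
  step 5. node 4  ⊔preds=[-5,-2]  new=[-5,-2]  old=⊥  +wl: 2,3
  step 6. node 0  ⊔preds=[-5,0]  new=[-5,1]  old=[-5,-2]  +wl: 
  step 7. node 2  ⊔preds=[-5,1]  new=[-5,3]  old=[-5,0]  +wl: 0
  step 8. node 3  ⊔preds=[-5,1]  new=[-5,1]  old=[-5,-2]  +wl: 4
  step 9. node 0  ⊔preds=[-5,3]  new=[-5,4]  old=[-5,1]  +wl: 2,3
  step 10. node 4  ⊔preds=[-5,1]  new=[-5,1]  old=[-5,-2]  +wl: 
  step 11. node 2  ⊔preds=[-5,4]  new=[-5,5]  old=[-5,3]  +wl: 0
  step 12. node 3  ⊔preds=[-5,4]  new=[-5,4]  old=[-5,1]  +wl: 4
  step 13. node 0  ⊔preds=[-5,5]  new=[-5,5]  old=[-5,4]  +wl: 2,3
  step 14. node 4  ⊔preds=[-5,4]  new=[-5,4]  old=[-5,1]  +wl: 
  step 15. node 2  ⊔preds=[-5,5]  new=[-5,5]  stable
  step 16. node 3  ⊔preds=[-5,5]  new=[-5,5]  old=[-5,4]  +wl: 0,4
  step 17. node 0  ⊔preds=[-5,5]  new=[-5,5]  stable
  step 18. node 4  ⊔preds=[-5,5]  new=[-5,5]  old=[-5,4]  +wl: 2,3
  step 19. node 2  ⊔preds=[-5,5]  new=[-5,5]  stable
  step 20. node 3  ⊔preds=[-5,5]  new=[-5,5]  stable

Least fixpoint reached:
  node 0: [-5,5]
  node 1: [-5,-3]
  node 2: [-5,5]
  node 3: [-5,5]
  node 4: [-5,5]

[-5,5]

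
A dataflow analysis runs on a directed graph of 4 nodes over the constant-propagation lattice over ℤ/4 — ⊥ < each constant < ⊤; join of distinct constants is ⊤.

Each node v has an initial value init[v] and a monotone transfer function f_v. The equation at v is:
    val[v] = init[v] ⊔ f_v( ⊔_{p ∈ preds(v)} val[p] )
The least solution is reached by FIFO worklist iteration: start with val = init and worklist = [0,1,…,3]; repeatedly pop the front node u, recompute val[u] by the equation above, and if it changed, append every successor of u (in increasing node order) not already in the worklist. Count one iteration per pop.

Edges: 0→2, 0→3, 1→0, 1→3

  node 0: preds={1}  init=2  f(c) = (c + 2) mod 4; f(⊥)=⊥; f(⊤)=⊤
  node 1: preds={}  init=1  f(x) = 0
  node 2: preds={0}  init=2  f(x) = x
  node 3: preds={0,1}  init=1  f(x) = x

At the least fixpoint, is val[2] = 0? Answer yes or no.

no

Worklist (5 pops):
  #1 pop 0: in=1 → ⊤ (was 2); enqueue []
  #2 pop 1: in=⊥ → ⊤ (was 1); enqueue [0]
  #3 pop 2: in=⊤ → ⊤ (was 2); enqueue []
  #4 pop 3: in=⊤ → ⊤ (was 1); enqueue []
  #5 pop 0: in=⊤ → ⊤ (no change)

Fixpoint:
  val[0] = ⊤
  val[1] = ⊤
  val[2] = ⊤
  val[3] = ⊤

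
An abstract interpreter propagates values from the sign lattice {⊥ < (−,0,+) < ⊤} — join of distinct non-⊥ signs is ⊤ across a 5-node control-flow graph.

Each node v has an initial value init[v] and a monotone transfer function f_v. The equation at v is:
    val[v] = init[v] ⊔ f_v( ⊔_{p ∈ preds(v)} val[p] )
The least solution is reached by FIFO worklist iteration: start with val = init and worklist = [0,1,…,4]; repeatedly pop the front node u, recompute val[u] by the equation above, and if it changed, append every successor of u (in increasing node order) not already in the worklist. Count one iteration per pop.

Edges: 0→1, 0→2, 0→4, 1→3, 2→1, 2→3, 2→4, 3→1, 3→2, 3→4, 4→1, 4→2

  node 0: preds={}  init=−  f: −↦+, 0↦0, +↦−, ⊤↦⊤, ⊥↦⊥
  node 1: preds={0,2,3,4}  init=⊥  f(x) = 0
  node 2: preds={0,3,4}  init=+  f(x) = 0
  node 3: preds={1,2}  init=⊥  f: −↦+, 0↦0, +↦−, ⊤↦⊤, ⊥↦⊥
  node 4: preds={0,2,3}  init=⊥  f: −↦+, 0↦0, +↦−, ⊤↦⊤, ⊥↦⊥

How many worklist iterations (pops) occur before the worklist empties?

Iteration log — 7 steps:
  step 1. node 0  ⊔preds=⊥  new=−  stable
  step 2. node 1  ⊔preds=⊤  new=0  old=⊥  +wl: 
  step 3. node 2  ⊔preds=−  new=⊤  old=+  +wl: 1
  step 4. node 3  ⊔preds=⊤  new=⊤  old=⊥  +wl: 2
  step 5. node 4  ⊔preds=⊤  new=⊤  old=⊥  +wl: 
  step 6. node 1  ⊔preds=⊤  new=0  stable
  step 7. node 2  ⊔preds=⊤  new=⊤  stable

Least fixpoint reached:
  node 0: −
  node 1: 0
  node 2: ⊤
  node 3: ⊤
  node 4: ⊤

7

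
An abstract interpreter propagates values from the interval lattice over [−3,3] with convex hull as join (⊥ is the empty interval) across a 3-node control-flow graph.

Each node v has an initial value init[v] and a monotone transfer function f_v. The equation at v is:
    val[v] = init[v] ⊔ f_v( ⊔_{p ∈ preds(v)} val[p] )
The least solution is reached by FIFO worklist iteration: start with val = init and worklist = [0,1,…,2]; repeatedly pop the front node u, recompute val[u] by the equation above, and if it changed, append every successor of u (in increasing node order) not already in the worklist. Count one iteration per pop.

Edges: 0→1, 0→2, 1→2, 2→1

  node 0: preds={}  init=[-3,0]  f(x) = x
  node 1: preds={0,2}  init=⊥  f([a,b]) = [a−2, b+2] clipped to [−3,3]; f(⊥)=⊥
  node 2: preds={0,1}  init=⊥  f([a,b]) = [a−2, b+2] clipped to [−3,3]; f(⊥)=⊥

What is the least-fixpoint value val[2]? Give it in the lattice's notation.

[-3,3]

Trace (5 dequeues):
  [1] u=0 | in ⊥ | out [-3,0] | ==
  [2] u=1 | in [-3,0] | out [-3,2] | prev ⊥ | push {}
  [3] u=2 | in [-3,2] | out [-3,3] | prev ⊥ | push {1}
  [4] u=1 | in [-3,3] | out [-3,3] | prev [-3,2] | push {2}
  [5] u=2 | in [-3,3] | out [-3,3] | ==

Converged values:
  [0] [-3,0]
  [1] [-3,3]
  [2] [-3,3]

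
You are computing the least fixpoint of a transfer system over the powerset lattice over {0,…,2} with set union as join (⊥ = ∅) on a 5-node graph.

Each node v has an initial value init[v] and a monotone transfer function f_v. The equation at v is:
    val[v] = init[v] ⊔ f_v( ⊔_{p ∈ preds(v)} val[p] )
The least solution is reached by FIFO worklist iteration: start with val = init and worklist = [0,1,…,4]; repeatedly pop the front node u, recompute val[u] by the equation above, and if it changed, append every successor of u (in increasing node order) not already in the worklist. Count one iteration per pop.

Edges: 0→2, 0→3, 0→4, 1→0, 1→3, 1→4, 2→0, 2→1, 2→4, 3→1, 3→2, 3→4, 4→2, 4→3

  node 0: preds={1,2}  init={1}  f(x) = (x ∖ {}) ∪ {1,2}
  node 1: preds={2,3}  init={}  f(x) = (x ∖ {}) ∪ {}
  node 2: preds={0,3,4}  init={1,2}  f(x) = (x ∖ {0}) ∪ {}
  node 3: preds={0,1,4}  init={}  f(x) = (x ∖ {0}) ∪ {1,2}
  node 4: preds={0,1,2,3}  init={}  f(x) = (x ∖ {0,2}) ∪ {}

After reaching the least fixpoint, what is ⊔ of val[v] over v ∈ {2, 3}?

Worklist (9 pops):
  #1 pop 0: in={1,2} → {1,2} (was {1}); enqueue []
  #2 pop 1: in={1,2} → {1,2} (was {}); enqueue [0]
  #3 pop 2: in={1,2} → {1,2} (no change)
  #4 pop 3: in={1,2} → {1,2} (was {}); enqueue [1,2]
  #5 pop 4: in={1,2} → {1} (was {}); enqueue [3]
  #6 pop 0: in={1,2} → {1,2} (no change)
  #7 pop 1: in={1,2} → {1,2} (no change)
  #8 pop 2: in={1,2} → {1,2} (no change)
  #9 pop 3: in={1,2} → {1,2} (no change)

Fixpoint:
  val[0] = {1,2}
  val[1] = {1,2}
  val[2] = {1,2}
  val[3] = {1,2}
  val[4] = {1}

{1,2}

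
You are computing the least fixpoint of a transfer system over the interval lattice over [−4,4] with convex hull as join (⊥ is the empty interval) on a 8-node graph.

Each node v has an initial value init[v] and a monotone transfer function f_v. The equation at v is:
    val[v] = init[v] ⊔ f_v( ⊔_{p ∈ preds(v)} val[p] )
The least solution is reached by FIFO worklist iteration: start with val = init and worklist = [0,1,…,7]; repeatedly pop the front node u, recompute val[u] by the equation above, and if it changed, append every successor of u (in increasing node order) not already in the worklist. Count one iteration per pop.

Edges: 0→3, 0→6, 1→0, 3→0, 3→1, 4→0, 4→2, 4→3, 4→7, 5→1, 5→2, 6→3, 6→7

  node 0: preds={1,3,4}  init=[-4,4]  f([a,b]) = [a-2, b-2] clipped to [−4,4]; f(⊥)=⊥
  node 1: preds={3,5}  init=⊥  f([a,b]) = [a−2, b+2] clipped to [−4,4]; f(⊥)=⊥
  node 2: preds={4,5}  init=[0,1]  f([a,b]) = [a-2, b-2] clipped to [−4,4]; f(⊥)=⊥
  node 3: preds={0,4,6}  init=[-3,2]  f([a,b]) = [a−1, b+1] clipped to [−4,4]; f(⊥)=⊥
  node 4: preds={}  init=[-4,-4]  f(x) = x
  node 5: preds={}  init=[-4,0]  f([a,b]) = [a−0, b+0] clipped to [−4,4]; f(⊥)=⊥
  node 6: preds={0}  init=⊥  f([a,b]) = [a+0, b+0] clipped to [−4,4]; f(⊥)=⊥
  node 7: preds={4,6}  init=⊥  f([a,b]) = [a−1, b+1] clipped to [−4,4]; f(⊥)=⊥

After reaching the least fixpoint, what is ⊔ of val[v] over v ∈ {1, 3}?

Trace (11 dequeues):
  [1] u=0 | in [-4,2] | out [-4,4] | ==
  [2] u=1 | in [-4,2] | out [-4,4] | prev ⊥ | push {0}
  [3] u=2 | in [-4,0] | out [-4,1] | prev [0,1] | push {}
  [4] u=3 | in [-4,4] | out [-4,4] | prev [-3,2] | push {1}
  [5] u=4 | in ⊥ | out [-4,-4] | ==
  [6] u=5 | in ⊥ | out [-4,0] | ==
  [7] u=6 | in [-4,4] | out [-4,4] | prev ⊥ | push {3}
  [8] u=7 | in [-4,4] | out [-4,4] | prev ⊥ | push {}
  [9] u=0 | in [-4,4] | out [-4,4] | ==
  [10] u=1 | in [-4,4] | out [-4,4] | ==
  [11] u=3 | in [-4,4] | out [-4,4] | ==

Converged values:
  [0] [-4,4]
  [1] [-4,4]
  [2] [-4,1]
  [3] [-4,4]
  [4] [-4,-4]
  [5] [-4,0]
  [6] [-4,4]
  [7] [-4,4]

[-4,4]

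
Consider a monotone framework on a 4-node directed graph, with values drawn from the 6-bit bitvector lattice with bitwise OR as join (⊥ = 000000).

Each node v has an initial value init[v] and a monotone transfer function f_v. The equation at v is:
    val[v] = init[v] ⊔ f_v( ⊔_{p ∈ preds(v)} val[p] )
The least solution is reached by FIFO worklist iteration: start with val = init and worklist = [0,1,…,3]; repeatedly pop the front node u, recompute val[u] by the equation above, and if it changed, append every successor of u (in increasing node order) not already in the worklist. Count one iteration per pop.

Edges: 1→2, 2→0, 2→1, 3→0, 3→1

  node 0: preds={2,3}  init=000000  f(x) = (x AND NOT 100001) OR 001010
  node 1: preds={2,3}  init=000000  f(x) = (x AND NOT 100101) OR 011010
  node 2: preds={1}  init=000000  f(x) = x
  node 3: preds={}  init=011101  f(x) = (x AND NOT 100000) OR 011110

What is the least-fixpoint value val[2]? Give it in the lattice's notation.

Trace (6 dequeues):
  [1] u=0 | in 011101 | out 011110 | prev 000000 | push {}
  [2] u=1 | in 011101 | out 011010 | prev 000000 | push {}
  [3] u=2 | in 011010 | out 011010 | prev 000000 | push {0,1}
  [4] u=3 | in 000000 | out 011111 | prev 011101 | push {}
  [5] u=0 | in 011111 | out 011110 | ==
  [6] u=1 | in 011111 | out 011010 | ==

Converged values:
  [0] 011110
  [1] 011010
  [2] 011010
  [3] 011111

011010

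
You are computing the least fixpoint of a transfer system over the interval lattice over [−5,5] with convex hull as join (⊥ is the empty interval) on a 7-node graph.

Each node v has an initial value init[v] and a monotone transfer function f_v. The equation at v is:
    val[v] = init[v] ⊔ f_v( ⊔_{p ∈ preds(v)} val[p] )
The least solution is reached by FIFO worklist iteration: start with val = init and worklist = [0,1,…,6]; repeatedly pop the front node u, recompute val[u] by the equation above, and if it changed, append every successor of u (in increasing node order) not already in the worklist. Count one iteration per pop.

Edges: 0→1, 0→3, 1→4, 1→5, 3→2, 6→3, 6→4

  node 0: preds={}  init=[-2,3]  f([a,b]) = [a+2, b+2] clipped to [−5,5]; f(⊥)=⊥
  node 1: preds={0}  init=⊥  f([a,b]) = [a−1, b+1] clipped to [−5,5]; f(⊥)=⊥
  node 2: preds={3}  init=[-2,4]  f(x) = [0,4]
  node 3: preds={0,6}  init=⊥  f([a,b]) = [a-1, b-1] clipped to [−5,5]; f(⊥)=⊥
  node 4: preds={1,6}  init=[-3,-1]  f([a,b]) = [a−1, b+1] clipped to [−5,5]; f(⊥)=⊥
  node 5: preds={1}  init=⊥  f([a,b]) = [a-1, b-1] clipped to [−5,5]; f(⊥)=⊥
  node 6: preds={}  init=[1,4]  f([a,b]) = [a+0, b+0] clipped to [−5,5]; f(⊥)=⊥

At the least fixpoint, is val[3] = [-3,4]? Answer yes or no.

Worklist (8 pops):
  #1 pop 0: in=⊥ → [-2,3] (no change)
  #2 pop 1: in=[-2,3] → [-3,4] (was ⊥); enqueue []
  #3 pop 2: in=⊥ → [-2,4] (no change)
  #4 pop 3: in=[-2,4] → [-3,3] (was ⊥); enqueue [2]
  #5 pop 4: in=[-3,4] → [-4,5] (was [-3,-1]); enqueue []
  #6 pop 5: in=[-3,4] → [-4,3] (was ⊥); enqueue []
  #7 pop 6: in=⊥ → [1,4] (no change)
  #8 pop 2: in=[-3,3] → [-2,4] (no change)

Fixpoint:
  val[0] = [-2,3]
  val[1] = [-3,4]
  val[2] = [-2,4]
  val[3] = [-3,3]
  val[4] = [-4,5]
  val[5] = [-4,3]
  val[6] = [1,4]

no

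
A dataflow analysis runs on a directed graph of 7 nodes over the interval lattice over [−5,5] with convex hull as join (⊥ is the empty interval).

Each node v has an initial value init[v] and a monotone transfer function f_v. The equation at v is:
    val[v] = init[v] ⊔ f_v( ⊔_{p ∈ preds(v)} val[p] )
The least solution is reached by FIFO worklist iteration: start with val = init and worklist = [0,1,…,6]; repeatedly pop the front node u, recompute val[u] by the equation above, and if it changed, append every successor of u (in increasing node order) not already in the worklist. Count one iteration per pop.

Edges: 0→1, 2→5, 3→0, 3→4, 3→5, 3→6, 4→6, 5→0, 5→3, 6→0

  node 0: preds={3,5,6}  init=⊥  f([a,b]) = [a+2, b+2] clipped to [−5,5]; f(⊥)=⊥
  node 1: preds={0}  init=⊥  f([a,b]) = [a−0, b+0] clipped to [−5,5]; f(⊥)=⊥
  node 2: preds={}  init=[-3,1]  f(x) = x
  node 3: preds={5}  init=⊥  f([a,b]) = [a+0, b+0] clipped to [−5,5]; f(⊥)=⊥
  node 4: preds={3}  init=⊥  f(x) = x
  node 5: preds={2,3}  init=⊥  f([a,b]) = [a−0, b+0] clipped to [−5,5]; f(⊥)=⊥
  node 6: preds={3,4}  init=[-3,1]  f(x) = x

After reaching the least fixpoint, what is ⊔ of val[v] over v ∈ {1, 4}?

[-3,3]

Worklist (13 pops):
  #1 pop 0: in=[-3,1] → [-1,3] (was ⊥); enqueue []
  #2 pop 1: in=[-1,3] → [-1,3] (was ⊥); enqueue []
  #3 pop 2: in=⊥ → [-3,1] (no change)
  #4 pop 3: in=⊥ → ⊥ (no change)
  #5 pop 4: in=⊥ → ⊥ (no change)
  #6 pop 5: in=[-3,1] → [-3,1] (was ⊥); enqueue [0,3]
  #7 pop 6: in=⊥ → [-3,1] (no change)
  #8 pop 0: in=[-3,1] → [-1,3] (no change)
  #9 pop 3: in=[-3,1] → [-3,1] (was ⊥); enqueue [0,4,5,6]
  #10 pop 0: in=[-3,1] → [-1,3] (no change)
  #11 pop 4: in=[-3,1] → [-3,1] (was ⊥); enqueue []
  #12 pop 5: in=[-3,1] → [-3,1] (no change)
  #13 pop 6: in=[-3,1] → [-3,1] (no change)

Fixpoint:
  val[0] = [-1,3]
  val[1] = [-1,3]
  val[2] = [-3,1]
  val[3] = [-3,1]
  val[4] = [-3,1]
  val[5] = [-3,1]
  val[6] = [-3,1]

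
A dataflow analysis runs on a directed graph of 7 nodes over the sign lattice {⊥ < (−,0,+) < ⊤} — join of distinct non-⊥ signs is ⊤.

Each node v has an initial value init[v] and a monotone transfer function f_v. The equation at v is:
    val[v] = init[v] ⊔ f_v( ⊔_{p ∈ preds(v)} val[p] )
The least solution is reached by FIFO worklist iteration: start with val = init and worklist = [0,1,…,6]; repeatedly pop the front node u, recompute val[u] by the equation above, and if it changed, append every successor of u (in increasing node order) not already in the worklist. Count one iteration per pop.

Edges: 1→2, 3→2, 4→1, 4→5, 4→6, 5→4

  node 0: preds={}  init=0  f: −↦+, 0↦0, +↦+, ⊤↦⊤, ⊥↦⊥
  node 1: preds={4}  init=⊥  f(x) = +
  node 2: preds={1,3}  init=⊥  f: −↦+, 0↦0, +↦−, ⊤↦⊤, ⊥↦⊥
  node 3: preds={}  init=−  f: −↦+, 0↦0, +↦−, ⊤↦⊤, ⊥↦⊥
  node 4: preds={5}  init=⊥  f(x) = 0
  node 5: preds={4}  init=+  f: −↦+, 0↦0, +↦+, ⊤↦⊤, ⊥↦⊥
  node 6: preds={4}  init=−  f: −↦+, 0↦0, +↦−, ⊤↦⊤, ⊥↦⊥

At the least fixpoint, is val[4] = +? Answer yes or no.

no

Iteration log — 9 steps:
  step 1. node 0  ⊔preds=⊥  new=0  stable
  step 2. node 1  ⊔preds=⊥  new=+  old=⊥  +wl: 
  step 3. node 2  ⊔preds=⊤  new=⊤  old=⊥  +wl: 
  step 4. node 3  ⊔preds=⊥  new=−  stable
  step 5. node 4  ⊔preds=+  new=0  old=⊥  +wl: 1
  step 6. node 5  ⊔preds=0  new=⊤  old=+  +wl: 4
  step 7. node 6  ⊔preds=0  new=⊤  old=−  +wl: 
  step 8. node 1  ⊔preds=0  new=+  stable
  step 9. node 4  ⊔preds=⊤  new=0  stable

Least fixpoint reached:
  node 0: 0
  node 1: +
  node 2: ⊤
  node 3: −
  node 4: 0
  node 5: ⊤
  node 6: ⊤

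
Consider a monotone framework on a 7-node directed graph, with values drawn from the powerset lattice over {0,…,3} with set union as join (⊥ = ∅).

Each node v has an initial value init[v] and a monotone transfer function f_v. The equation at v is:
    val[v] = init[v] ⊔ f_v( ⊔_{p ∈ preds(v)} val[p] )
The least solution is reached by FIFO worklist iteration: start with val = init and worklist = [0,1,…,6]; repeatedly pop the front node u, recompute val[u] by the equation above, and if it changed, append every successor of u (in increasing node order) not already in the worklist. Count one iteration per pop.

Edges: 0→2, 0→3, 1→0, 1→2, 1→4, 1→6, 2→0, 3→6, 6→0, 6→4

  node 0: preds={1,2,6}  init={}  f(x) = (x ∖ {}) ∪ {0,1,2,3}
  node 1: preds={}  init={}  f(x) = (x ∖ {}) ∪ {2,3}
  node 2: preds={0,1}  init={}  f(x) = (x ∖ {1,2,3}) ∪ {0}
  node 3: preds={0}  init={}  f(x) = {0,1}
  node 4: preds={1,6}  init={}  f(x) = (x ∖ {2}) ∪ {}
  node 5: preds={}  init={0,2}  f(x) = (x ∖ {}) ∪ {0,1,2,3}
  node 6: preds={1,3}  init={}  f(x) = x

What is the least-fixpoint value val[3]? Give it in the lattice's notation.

Trace (9 dequeues):
  [1] u=0 | in {} | out {0,1,2,3} | prev {} | push {}
  [2] u=1 | in {} | out {2,3} | prev {} | push {0}
  [3] u=2 | in {0,1,2,3} | out {0} | prev {} | push {}
  [4] u=3 | in {0,1,2,3} | out {0,1} | prev {} | push {}
  [5] u=4 | in {2,3} | out {3} | prev {} | push {}
  [6] u=5 | in {} | out {0,1,2,3} | prev {0,2} | push {}
  [7] u=6 | in {0,1,2,3} | out {0,1,2,3} | prev {} | push {4}
  [8] u=0 | in {0,1,2,3} | out {0,1,2,3} | ==
  [9] u=4 | in {0,1,2,3} | out {0,1,3} | prev {3} | push {}

Converged values:
  [0] {0,1,2,3}
  [1] {2,3}
  [2] {0}
  [3] {0,1}
  [4] {0,1,3}
  [5] {0,1,2,3}
  [6] {0,1,2,3}

{0,1}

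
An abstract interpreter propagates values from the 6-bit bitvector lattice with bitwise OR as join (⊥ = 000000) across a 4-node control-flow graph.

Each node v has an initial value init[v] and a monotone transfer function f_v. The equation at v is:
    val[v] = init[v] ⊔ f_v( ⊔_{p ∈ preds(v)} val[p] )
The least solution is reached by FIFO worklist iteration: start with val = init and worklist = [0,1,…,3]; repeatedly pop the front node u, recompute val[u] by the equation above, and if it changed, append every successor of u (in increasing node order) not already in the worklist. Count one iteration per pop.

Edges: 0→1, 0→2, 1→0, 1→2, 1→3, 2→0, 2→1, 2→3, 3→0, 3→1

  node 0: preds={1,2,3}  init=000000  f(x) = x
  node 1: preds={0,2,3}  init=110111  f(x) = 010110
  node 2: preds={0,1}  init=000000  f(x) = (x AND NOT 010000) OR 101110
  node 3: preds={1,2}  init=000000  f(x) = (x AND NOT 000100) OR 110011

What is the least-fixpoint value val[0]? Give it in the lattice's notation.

111111

Iteration log — 7 steps:
  step 1. node 0  ⊔preds=110111  new=110111  old=000000  +wl: 
  step 2. node 1  ⊔preds=110111  new=110111  stable
  step 3. node 2  ⊔preds=110111  new=101111  old=000000  +wl: 0,1
  step 4. node 3  ⊔preds=111111  new=111011  old=000000  +wl: 
  step 5. node 0  ⊔preds=111111  new=111111  old=110111  +wl: 2
  step 6. node 1  ⊔preds=111111  new=110111  stable
  step 7. node 2  ⊔preds=111111  new=101111  stable

Least fixpoint reached:
  node 0: 111111
  node 1: 110111
  node 2: 101111
  node 3: 111011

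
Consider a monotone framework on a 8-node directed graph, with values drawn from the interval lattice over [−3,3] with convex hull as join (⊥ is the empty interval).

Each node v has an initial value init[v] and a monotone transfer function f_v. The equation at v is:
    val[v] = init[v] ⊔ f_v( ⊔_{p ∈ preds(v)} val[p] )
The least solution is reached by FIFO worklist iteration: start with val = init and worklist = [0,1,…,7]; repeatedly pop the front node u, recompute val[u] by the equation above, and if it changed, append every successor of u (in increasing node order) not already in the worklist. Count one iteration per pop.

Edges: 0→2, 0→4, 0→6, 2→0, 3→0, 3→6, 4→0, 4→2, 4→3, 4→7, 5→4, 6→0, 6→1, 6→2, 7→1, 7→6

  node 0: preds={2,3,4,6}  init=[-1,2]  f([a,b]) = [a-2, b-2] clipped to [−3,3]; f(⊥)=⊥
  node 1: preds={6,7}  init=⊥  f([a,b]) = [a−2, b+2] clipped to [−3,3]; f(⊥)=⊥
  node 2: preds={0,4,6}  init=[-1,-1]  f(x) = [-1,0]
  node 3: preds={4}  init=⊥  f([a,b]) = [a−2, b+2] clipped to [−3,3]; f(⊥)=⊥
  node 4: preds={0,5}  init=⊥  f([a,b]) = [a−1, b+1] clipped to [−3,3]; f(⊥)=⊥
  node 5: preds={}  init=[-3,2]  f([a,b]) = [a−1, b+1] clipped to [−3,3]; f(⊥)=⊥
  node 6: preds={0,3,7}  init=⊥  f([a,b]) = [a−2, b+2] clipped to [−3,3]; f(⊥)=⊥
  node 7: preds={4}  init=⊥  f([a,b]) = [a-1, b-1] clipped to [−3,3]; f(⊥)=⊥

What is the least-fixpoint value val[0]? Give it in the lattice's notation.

Worklist (14 pops):
  #1 pop 0: in=[-1,-1] → [-3,2] (was [-1,2]); enqueue []
  #2 pop 1: in=⊥ → ⊥ (no change)
  #3 pop 2: in=[-3,2] → [-1,0] (was [-1,-1]); enqueue [0]
  #4 pop 3: in=⊥ → ⊥ (no change)
  #5 pop 4: in=[-3,2] → [-3,3] (was ⊥); enqueue [2,3]
  #6 pop 5: in=⊥ → [-3,2] (no change)
  #7 pop 6: in=[-3,2] → [-3,3] (was ⊥); enqueue [1]
  #8 pop 7: in=[-3,3] → [-3,2] (was ⊥); enqueue [6]
  #9 pop 0: in=[-3,3] → [-3,2] (no change)
  #10 pop 2: in=[-3,3] → [-1,0] (no change)
  #11 pop 3: in=[-3,3] → [-3,3] (was ⊥); enqueue [0]
  #12 pop 1: in=[-3,3] → [-3,3] (was ⊥); enqueue []
  #13 pop 6: in=[-3,3] → [-3,3] (no change)
  #14 pop 0: in=[-3,3] → [-3,2] (no change)

Fixpoint:
  val[0] = [-3,2]
  val[1] = [-3,3]
  val[2] = [-1,0]
  val[3] = [-3,3]
  val[4] = [-3,3]
  val[5] = [-3,2]
  val[6] = [-3,3]
  val[7] = [-3,2]

[-3,2]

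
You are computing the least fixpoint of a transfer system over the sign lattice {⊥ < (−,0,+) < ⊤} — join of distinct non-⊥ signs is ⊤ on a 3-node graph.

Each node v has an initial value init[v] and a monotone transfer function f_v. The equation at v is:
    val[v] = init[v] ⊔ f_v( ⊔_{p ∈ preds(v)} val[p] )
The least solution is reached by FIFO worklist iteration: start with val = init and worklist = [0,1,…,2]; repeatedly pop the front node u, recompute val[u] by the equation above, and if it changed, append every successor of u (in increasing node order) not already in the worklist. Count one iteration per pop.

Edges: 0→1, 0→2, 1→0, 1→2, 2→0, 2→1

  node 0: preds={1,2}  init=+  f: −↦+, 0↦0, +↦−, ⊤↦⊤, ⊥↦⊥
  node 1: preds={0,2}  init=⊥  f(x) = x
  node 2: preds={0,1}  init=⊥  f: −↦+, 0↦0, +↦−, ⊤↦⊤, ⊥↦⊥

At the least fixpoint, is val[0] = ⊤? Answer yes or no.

Worklist (8 pops):
  #1 pop 0: in=⊥ → + (no change)
  #2 pop 1: in=+ → + (was ⊥); enqueue [0]
  #3 pop 2: in=+ → − (was ⊥); enqueue [1]
  #4 pop 0: in=⊤ → ⊤ (was +); enqueue [2]
  #5 pop 1: in=⊤ → ⊤ (was +); enqueue [0]
  #6 pop 2: in=⊤ → ⊤ (was −); enqueue [1]
  #7 pop 0: in=⊤ → ⊤ (no change)
  #8 pop 1: in=⊤ → ⊤ (no change)

Fixpoint:
  val[0] = ⊤
  val[1] = ⊤
  val[2] = ⊤

yes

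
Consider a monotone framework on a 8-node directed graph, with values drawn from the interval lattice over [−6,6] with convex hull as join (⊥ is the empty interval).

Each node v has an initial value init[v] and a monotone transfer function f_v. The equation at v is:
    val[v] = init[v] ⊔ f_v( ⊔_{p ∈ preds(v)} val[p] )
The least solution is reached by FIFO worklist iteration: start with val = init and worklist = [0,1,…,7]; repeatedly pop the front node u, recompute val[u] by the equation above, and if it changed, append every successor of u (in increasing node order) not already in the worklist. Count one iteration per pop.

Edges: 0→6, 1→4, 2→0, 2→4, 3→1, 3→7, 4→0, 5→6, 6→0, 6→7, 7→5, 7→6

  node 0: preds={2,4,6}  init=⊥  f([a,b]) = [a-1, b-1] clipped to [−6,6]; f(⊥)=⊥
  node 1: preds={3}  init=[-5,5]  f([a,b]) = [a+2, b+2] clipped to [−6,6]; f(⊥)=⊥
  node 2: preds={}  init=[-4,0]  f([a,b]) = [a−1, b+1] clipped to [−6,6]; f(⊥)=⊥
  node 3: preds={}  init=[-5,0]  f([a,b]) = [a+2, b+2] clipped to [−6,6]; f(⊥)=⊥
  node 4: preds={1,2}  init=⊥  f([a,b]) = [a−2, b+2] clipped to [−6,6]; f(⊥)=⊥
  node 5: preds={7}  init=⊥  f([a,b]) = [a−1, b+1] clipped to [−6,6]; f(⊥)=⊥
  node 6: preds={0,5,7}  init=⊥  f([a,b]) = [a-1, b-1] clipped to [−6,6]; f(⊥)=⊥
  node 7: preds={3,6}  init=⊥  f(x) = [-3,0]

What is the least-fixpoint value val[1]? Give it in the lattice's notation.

[-5,5]

Iteration log — 13 steps:
  step 1. node 0  ⊔preds=[-4,0]  new=[-5,-1]  old=⊥  +wl: 
  step 2. node 1  ⊔preds=[-5,0]  new=[-5,5]  stable
  step 3. node 2  ⊔preds=⊥  new=[-4,0]  stable
  step 4. node 3  ⊔preds=⊥  new=[-5,0]  stable
  step 5. node 4  ⊔preds=[-5,5]  new=[-6,6]  old=⊥  +wl: 0
  step 6. node 5  ⊔preds=⊥  new=⊥  stable
  step 7. node 6  ⊔preds=[-5,-1]  new=[-6,-2]  old=⊥  +wl: 
  step 8. node 7  ⊔preds=[-6,0]  new=[-3,0]  old=⊥  +wl: 5,6
  step 9. node 0  ⊔preds=[-6,6]  new=[-6,5]  old=[-5,-1]  +wl: 
  step 10. node 5  ⊔preds=[-3,0]  new=[-4,1]  old=⊥  +wl: 
  step 11. node 6  ⊔preds=[-6,5]  new=[-6,4]  old=[-6,-2]  +wl: 0,7
  step 12. node 0  ⊔preds=[-6,6]  new=[-6,5]  stable
  step 13. node 7  ⊔preds=[-6,4]  new=[-3,0]  stable

Least fixpoint reached:
  node 0: [-6,5]
  node 1: [-5,5]
  node 2: [-4,0]
  node 3: [-5,0]
  node 4: [-6,6]
  node 5: [-4,1]
  node 6: [-6,4]
  node 7: [-3,0]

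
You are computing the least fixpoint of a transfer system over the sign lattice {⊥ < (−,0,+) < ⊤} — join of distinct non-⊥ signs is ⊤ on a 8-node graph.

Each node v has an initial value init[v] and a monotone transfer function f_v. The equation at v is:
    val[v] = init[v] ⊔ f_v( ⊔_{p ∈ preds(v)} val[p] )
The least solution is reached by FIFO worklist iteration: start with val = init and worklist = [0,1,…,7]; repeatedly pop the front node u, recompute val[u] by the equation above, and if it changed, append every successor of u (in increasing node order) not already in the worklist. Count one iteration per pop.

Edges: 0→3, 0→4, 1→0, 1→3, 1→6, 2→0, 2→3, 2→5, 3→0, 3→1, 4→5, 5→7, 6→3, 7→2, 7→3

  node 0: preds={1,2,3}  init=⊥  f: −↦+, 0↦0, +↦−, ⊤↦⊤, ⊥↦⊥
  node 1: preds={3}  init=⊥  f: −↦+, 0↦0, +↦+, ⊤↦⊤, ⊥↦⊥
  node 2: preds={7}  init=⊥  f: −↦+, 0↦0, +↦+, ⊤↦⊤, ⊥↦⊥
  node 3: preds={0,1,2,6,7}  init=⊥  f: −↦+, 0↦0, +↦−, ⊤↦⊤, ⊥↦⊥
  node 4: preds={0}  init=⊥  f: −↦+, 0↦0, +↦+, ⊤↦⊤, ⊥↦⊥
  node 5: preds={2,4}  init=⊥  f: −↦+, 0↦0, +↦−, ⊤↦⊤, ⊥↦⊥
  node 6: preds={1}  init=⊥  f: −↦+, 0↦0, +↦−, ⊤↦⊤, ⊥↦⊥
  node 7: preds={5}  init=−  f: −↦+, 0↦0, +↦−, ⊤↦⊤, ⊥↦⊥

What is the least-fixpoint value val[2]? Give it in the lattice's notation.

Worklist (18 pops):
  #1 pop 0: in=⊥ → ⊥ (no change)
  #2 pop 1: in=⊥ → ⊥ (no change)
  #3 pop 2: in=− → + (was ⊥); enqueue [0]
  #4 pop 3: in=⊤ → ⊤ (was ⊥); enqueue [1]
  #5 pop 4: in=⊥ → ⊥ (no change)
  #6 pop 5: in=+ → − (was ⊥); enqueue []
  #7 pop 6: in=⊥ → ⊥ (no change)
  #8 pop 7: in=− → ⊤ (was −); enqueue [2,3]
  #9 pop 0: in=⊤ → ⊤ (was ⊥); enqueue [4]
  #10 pop 1: in=⊤ → ⊤ (was ⊥); enqueue [0,6]
  #11 pop 2: in=⊤ → ⊤ (was +); enqueue [5]
  #12 pop 3: in=⊤ → ⊤ (no change)
  #13 pop 4: in=⊤ → ⊤ (was ⊥); enqueue []
  #14 pop 0: in=⊤ → ⊤ (no change)
  #15 pop 6: in=⊤ → ⊤ (was ⊥); enqueue [3]
  #16 pop 5: in=⊤ → ⊤ (was −); enqueue [7]
  #17 pop 3: in=⊤ → ⊤ (no change)
  #18 pop 7: in=⊤ → ⊤ (no change)

Fixpoint:
  val[0] = ⊤
  val[1] = ⊤
  val[2] = ⊤
  val[3] = ⊤
  val[4] = ⊤
  val[5] = ⊤
  val[6] = ⊤
  val[7] = ⊤

⊤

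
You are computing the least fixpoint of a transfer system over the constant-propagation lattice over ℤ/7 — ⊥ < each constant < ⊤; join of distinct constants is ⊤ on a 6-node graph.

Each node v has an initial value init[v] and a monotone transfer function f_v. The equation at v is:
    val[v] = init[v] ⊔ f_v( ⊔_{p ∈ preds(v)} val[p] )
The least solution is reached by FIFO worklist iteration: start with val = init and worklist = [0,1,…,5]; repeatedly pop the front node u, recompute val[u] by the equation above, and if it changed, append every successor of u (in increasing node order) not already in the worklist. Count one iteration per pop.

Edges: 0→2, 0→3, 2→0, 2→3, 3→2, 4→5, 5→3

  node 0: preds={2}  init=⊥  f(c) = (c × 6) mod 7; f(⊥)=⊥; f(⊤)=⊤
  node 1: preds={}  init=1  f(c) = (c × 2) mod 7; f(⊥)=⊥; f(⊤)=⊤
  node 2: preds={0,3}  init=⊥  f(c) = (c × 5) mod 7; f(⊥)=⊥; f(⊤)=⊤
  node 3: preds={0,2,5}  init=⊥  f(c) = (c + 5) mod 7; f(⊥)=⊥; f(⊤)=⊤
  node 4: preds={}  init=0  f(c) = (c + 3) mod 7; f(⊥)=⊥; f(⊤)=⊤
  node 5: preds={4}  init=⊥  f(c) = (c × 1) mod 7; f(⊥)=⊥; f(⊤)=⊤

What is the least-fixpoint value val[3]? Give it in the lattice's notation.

⊤

Iteration log — 14 steps:
  step 1. node 0  ⊔preds=⊥  new=⊥  stable
  step 2. node 1  ⊔preds=⊥  new=1  stable
  step 3. node 2  ⊔preds=⊥  new=⊥  stable
  step 4. node 3  ⊔preds=⊥  new=⊥  stable
  step 5. node 4  ⊔preds=⊥  new=0  stable
  step 6. node 5  ⊔preds=0  new=0  old=⊥  +wl: 3
  step 7. node 3  ⊔preds=0  new=5  old=⊥  +wl: 2
  step 8. node 2  ⊔preds=5  new=4  old=⊥  +wl: 0,3
  step 9. node 0  ⊔preds=4  new=3  old=⊥  +wl: 2
  step 10. node 3  ⊔preds=⊤  new=⊤  old=5  +wl: 
  step 11. node 2  ⊔preds=⊤  new=⊤  old=4  +wl: 0,3
  step 12. node 0  ⊔preds=⊤  new=⊤  old=3  +wl: 2
  step 13. node 3  ⊔preds=⊤  new=⊤  stable
  step 14. node 2  ⊔preds=⊤  new=⊤  stable

Least fixpoint reached:
  node 0: ⊤
  node 1: 1
  node 2: ⊤
  node 3: ⊤
  node 4: 0
  node 5: 0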